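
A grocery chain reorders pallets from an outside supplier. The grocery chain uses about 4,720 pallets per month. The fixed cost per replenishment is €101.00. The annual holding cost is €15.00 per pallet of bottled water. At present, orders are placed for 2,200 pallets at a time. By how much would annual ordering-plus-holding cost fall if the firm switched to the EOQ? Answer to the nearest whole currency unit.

Annual demand D = 4,720 × 12 = 56,640.
EOQ = √(2DS/H) = √(2 × 56,640 × 101 / 15) ≈ 873.36.
Cost at Q* = (D/Q*)S + (Q*/2)H = √(2DSH) ≈ €13,100.35.
Cost at Q = 2,200: (56,640/2,200)×101 + (2,200/2)×15 = €2,600.29 + €16,500.00 = €19,100.29.
Excess = €19,100.29 − €13,100.35 = €5,999.94.

Extra cost ≈ €6,000 per year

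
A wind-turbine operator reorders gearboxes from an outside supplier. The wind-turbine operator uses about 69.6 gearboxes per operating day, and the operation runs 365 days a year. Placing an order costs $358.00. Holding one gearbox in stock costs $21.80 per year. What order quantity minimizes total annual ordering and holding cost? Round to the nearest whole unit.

Annual demand D = 69.6 × 365 = 25,404.
EOQ = √(2DS / H) = √(2 × 25,404 × 358 / 21.8).
= √(18,189,264 / 21.8) = √834,369.9083 ≈ 913.439.

Q* ≈ 913 gearboxes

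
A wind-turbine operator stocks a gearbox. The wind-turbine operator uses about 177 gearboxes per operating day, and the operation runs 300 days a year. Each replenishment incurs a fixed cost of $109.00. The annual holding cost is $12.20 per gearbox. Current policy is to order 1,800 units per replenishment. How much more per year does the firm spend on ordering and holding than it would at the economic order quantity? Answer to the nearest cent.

Extra cost ≈ $2,311.70 per year

Annual demand D = 177 × 300 = 53,100.
EOQ = √(2DS/H) = √(2 × 53,100 × 109 / 12.2) ≈ 974.08.
Cost at Q* = (D/Q*)S + (Q*/2)H = √(2DSH) ≈ $11,883.80.
Cost at Q = 1,800: (53,100/1,800)×109 + (1,800/2)×12.2 = $3,215.50 + $10,980.00 = $14,195.50.
Excess = $14,195.50 − $11,883.80 = $2,311.70.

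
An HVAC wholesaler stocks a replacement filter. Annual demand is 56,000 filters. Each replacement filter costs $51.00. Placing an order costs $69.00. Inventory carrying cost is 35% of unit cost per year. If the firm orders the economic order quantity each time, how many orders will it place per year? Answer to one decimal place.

Holding cost H = 0.35 × $51.00 = $17.8500 per unit per year.
EOQ = √(2DS/H) = √(2 × 56,000 × 69 / 17.85) ≈ 657.98.
Orders per year = D / Q* = 56,000 / 657.98 ≈ 85.109.

N ≈ 85.1 orders per year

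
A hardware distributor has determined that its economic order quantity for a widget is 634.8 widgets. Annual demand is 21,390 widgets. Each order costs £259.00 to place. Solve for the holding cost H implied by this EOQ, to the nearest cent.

Invert the EOQ relation Q*² = 2DS/H.
From Q* = √(2DS/H): H = 2DS / Q*² = 2 × 21,390 × 259 / 634.8² = 27.4958.

H ≈ £27.50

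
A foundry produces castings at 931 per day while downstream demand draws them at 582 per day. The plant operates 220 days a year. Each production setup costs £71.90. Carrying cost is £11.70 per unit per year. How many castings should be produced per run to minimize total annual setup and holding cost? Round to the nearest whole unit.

Q* ≈ 2,049 castings

Annual demand D = 582 × 220 = 128,040.
Production build-up factor (1 − d/p) = 1 − 582/931 = 0.3749.
Q* = √(2DS / (H(1 − d/p))) = √(2 × 128,040 × 71.9 / (11.7 × 0.3749)).
= √(18,412,152 / 4.3859) ≈ 2048.903.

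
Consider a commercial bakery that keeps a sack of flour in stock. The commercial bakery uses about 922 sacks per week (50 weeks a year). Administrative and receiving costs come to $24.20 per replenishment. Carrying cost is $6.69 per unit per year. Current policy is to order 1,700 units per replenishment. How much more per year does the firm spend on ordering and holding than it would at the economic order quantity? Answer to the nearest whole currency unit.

Annual demand D = 922 × 50 = 46,100.
EOQ = √(2DS/H) = √(2 × 46,100 × 24.2 / 6.69) ≈ 577.51.
Cost at Q* = (D/Q*)S + (Q*/2)H = √(2DSH) ≈ $3,863.55.
Cost at Q = 1,700: (46,100/1,700)×24.2 + (1,700/2)×6.69 = $656.25 + $5,686.50 = $6,342.75.
Excess = $6,342.75 − $3,863.55 = $2,479.20.

Extra cost ≈ $2,479 per year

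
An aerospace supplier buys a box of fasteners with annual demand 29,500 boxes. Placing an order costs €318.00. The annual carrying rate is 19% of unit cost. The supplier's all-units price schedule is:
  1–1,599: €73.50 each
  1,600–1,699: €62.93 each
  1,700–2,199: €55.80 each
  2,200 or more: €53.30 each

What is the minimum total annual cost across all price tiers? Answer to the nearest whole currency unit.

Holding cost per unit per year at price C is H = 0.19·C.
Candidates are each tier's EOQ (if it falls in that tier) and each price-break quantity.
EOQ at €73.50 = 1159.1 (feasible in tier 1): TC = 29,500×€73.50 + (29,500/1159.1)×318 + (1159.1/2)×0.19×€73.50 = €2,184,436.76.
EOQ at €62.93 = 1252.7 < 1600, so use break Q=1600: TC = 29,500×€62.93 + (29,500/1600.0)×318 + (1600.0/2)×0.19×€62.93 = €1,871,863.49.
EOQ at €55.80 = 1330.3 < 1700, so use break Q=1700: TC = 29,500×€55.80 + (29,500/1700.0)×318 + (1700.0/2)×0.19×€55.80 = €1,660,629.94.
EOQ at €53.30 = 1361.1 < 2200, so use break Q=2200: TC = 29,500×€53.30 + (29,500/2200.0)×318 + (2200.0/2)×0.19×€53.30 = €1,587,753.79.
Lowest total cost among the candidates is at Q = 2200.0.

TC* ≈ €1,587,754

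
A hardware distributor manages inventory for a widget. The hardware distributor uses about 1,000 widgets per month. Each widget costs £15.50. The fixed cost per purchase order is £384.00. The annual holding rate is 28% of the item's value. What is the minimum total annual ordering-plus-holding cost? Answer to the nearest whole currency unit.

TC* ≈ £6,324

Annual demand D = 1,000 × 12 = 12,000.
Holding cost H = 0.28 × £15.50 = £4.3400 per unit per year.
The optimal lot size = √(2DS/H) = √(2 × 12,000 × 384 / 4.34) ≈ 1457.22.
At Q*, ordering cost (D/Q*)S equals holding cost (Q*/2)H, each = √(DSH/2).
Minimum total = √(2DSH) = √(2 × 12,000 × 384 × 4.34) ≈ 6324.353.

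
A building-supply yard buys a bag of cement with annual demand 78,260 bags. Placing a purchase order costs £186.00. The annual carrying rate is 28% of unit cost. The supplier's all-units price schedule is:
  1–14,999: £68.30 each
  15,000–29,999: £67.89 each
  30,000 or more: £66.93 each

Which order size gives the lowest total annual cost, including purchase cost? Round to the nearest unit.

Holding cost per unit per year at price C is H = 0.28·C.
For each price level, check whether its EOQ is feasible; otherwise the best quantity at that price is the breakpoint.
EOQ at £68.30 = 1233.8 (feasible in tier 1): TC = 78,260×£68.30 + (78,260/1233.8)×186 + (1233.8/2)×0.28×£68.30 = £5,368,753.59.
EOQ at £67.89 = 1237.5 < 15000, so use break Q=15000: TC = 78,260×£67.89 + (78,260/15000.0)×186 + (15000.0/2)×0.28×£67.89 = £5,456,610.82.
EOQ at £66.93 = 1246.4 < 30000, so use break Q=30000: TC = 78,260×£66.93 + (78,260/30000.0)×186 + (30000.0/2)×0.28×£66.93 = £5,519,533.01.
Lowest total cost is £5,368,753.59 at Q = 1233.8.

Q* ≈ 1,234 bags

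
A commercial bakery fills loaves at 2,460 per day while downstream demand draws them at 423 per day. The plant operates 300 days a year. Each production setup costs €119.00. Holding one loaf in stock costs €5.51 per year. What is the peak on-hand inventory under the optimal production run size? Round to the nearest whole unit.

Annual demand D = 423 × 300 = 126,900.
Production build-up factor (1 − d/p) = 1 − 423/2,460 = 0.8280.
Q* = √(2DS / (H(1 − d/p))) = √(2 × 126,900 × 119 / (5.51 × 0.8280)).
= √(30,202,200 / 4.5625) ≈ 2572.856.
Maximum inventory = Q*(1 − d/p) = 2572.856 × 0.8280 ≈ 2130.451.

I_max ≈ 2,130 loaves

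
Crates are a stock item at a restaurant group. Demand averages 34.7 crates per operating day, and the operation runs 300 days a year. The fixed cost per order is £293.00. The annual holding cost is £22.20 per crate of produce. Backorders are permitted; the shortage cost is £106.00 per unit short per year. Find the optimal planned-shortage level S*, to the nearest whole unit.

S* ≈ 100 crates

Annual demand D = 34.7 × 300 = 10,410.
With planned backorders, Q* = √(2DS/H) · √((H+B)/B).
√(2DS/H) = √(2 × 10,410 × 293 / 22.2) = 524.201.
√((H+B)/B) = √((22.2+106)/106) = 1.0997.
Q* ≈ 576.486.
S* = Q* · H/(H+B) = 576.486 × 22.2/128.2 ≈ 99.828.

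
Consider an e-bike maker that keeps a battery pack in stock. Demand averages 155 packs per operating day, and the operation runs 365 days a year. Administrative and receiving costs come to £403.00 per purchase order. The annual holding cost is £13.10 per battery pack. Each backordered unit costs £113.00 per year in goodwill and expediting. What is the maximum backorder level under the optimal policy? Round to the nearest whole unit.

S* ≈ 205 packs

Annual demand D = 155 × 365 = 56,575.
With planned backorders, Q* = √(2DS/H) · √((H+B)/B).
√(2DS/H) = √(2 × 56,575 × 403 / 13.1) = 1865.710.
√((H+B)/B) = √((13.1+113)/113) = 1.0564.
Q* ≈ 1970.890.
S* = Q* · H/(H+B) = 1970.890 × 13.1/126.1 ≈ 204.748.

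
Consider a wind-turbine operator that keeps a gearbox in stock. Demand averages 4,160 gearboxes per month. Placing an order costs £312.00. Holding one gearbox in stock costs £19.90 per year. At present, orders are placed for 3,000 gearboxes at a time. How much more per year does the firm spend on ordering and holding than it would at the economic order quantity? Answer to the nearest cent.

Extra cost ≈ £10,144.16 per year

Annual demand D = 4,160 × 12 = 49,920.
EOQ = √(2DS/H) = √(2 × 49,920 × 312 / 19.9) ≈ 1251.13.
Cost at Q* = (D/Q*)S + (Q*/2)H = √(2DSH) ≈ £24,897.52.
Cost at Q = 3,000: (49,920/3,000)×312 + (3,000/2)×19.9 = £5,191.68 + £29,850.00 = £35,041.68.
Excess = £35,041.68 − £24,897.52 = £10,144.16.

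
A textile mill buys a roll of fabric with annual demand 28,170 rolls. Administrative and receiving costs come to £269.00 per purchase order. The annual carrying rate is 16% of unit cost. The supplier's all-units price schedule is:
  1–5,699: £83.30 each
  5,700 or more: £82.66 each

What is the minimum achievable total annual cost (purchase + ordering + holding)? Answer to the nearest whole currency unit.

TC* ≈ £2,360,773

Holding cost per unit per year at price C is H = 0.16·C.
Evaluate total cost at each tier's feasible EOQ or, if the EOQ is below the tier, at the tier's minimum quantity.
EOQ at £83.30 = 1066.4 (feasible in tier 1): TC = 28,170×£83.30 + (28,170/1066.4)×269 + (1066.4/2)×0.16×£83.30 = £2,360,773.39.
EOQ at £82.66 = 1070.5 < 5700, so use break Q=5700: TC = 28,170×£82.66 + (28,170/5700.0)×269 + (5700.0/2)×0.16×£82.66 = £2,367,554.59.
Lowest total cost among the candidates is at Q = 1066.4.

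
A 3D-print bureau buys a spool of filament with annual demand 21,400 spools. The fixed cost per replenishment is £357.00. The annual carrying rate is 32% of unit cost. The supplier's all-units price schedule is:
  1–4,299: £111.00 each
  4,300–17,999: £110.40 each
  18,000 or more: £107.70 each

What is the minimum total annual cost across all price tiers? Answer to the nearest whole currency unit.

Holding cost per unit per year at price C is H = 0.32·C.
For each price level, check whether its EOQ is feasible; otherwise the best quantity at that price is the breakpoint.
EOQ at £111.00 = 655.9 (feasible in tier 1): TC = 21,400×£111.00 + (21,400/655.9)×357 + (655.9/2)×0.32×£111.00 = £2,398,696.60.
EOQ at £110.40 = 657.7 < 4300, so use break Q=4300: TC = 21,400×£110.40 + (21,400/4300.0)×357 + (4300.0/2)×0.32×£110.40 = £2,440,291.90.
EOQ at £107.70 = 665.8 < 18000, so use break Q=18000: TC = 21,400×£107.70 + (21,400/18000.0)×357 + (18000.0/2)×0.32×£107.70 = £2,615,380.43.
Lowest total cost among the candidates is at Q = 655.9.

TC* ≈ £2,398,697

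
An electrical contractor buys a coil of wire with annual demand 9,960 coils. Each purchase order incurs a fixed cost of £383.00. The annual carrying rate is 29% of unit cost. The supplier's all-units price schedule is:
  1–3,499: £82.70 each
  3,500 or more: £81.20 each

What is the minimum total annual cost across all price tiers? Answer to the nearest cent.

TC* ≈ £837,218.82

Holding cost per unit per year at price C is H = 0.29·C.
Evaluate total cost at each tier's feasible EOQ or, if the EOQ is below the tier, at the tier's minimum quantity.
EOQ at £82.70 = 564.0 (feasible in tier 1): TC = 9,960×£82.70 + (9,960/564.0)×383 + (564.0/2)×0.29×£82.70 = £837,218.82.
EOQ at £81.20 = 569.2 < 3500, so use break Q=3500: TC = 9,960×£81.20 + (9,960/3500.0)×383 + (3500.0/2)×0.29×£81.20 = £851,050.91.
Lowest total cost among the candidates is at Q = 564.0.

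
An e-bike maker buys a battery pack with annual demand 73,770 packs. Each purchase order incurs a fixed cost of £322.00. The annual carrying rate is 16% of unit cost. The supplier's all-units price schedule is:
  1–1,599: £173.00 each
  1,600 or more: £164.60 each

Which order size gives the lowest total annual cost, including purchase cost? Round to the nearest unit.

Q* ≈ 1,600 packs

Holding cost per unit per year at price C is H = 0.16·C.
Candidates are each tier's EOQ (if it falls in that tier) and each price-break quantity.
EOQ at £173.00 = 1310.1 (feasible in tier 1): TC = 73,770×£173.00 + (73,770/1310.1)×322 + (1310.1/2)×0.16×£173.00 = £12,798,473.18.
EOQ at £164.60 = 1343.1 < 1600, so use break Q=1600: TC = 73,770×£164.60 + (73,770/1600.0)×322 + (1600.0/2)×0.16×£164.60 = £12,178,457.01.
Lowest total cost is £12,178,457.01 at Q = 1600.0.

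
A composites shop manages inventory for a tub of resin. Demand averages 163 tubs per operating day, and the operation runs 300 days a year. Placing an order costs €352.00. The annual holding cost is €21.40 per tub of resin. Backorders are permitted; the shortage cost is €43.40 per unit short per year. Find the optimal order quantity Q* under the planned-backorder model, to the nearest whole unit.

Q* ≈ 1,550 tubs

Annual demand D = 163 × 300 = 48,900.
With planned backorders, Q* = √(2DS/H) · √((H+B)/B).
√(2DS/H) = √(2 × 48,900 × 352 / 21.4) = 1268.335.
√((H+B)/B) = √((21.4+43.4)/43.4) = 1.2219.
Q* ≈ 1549.803.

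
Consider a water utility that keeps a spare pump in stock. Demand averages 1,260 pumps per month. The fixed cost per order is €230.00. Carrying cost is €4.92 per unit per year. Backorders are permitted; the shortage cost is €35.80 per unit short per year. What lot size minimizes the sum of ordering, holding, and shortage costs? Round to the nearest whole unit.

Annual demand D = 1,260 × 12 = 15,120.
With planned backorders, Q* = √(2DS/H) · √((H+B)/B).
√(2DS/H) = √(2 × 15,120 × 230 / 4.92) = 1188.974.
√((H+B)/B) = √((4.92+35.8)/35.8) = 1.0665.
Q* ≈ 1268.045.

Q* ≈ 1,268 pumps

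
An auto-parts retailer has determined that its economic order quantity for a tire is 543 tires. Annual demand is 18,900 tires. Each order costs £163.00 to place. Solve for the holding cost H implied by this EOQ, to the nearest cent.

Squaring Q* = √(2DS/H) gives Q*² = 2DS/H.
From Q* = √(2DS/H): H = 2DS / Q*² = 2 × 18,900 × 163 / 543² = 20.8968.

H ≈ £20.90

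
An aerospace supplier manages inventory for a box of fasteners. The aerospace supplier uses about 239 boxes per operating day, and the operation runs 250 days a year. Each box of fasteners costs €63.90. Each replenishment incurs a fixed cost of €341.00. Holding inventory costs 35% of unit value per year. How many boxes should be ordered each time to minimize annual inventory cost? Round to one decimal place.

Q* ≈ 1,349.8 boxes

Annual demand D = 239 × 250 = 59,750.
Holding cost H = 0.35 × €63.90 = €22.3650 per unit per year.
EOQ = √(2DS / H) = √(2 × 59,750 × 341 / 22.365).
= √(40,749,500 / 22.365) = √1,822,021.015 ≈ 1349.823.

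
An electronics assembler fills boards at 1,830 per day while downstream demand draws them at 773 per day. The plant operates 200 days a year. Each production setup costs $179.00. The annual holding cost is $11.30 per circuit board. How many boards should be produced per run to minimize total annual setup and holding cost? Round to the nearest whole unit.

Q* ≈ 2,912 boards

Annual demand D = 773 × 200 = 154,600.
Production build-up factor (1 − d/p) = 1 − 773/1,830 = 0.5776.
Q* = √(2DS / (H(1 − d/p))) = √(2 × 154,600 × 179 / (11.3 × 0.5776)).
= √(55,346,800 / 6.5268) ≈ 2912.025.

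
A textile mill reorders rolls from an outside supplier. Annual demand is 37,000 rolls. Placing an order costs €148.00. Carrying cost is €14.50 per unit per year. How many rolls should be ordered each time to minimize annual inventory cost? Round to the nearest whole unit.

Q* ≈ 869 rolls

EOQ = √(2DS / H) = √(2 × 37,000 × 148 / 14.5).
= √(10,952,000 / 14.5) = √755,310.3448 ≈ 869.086.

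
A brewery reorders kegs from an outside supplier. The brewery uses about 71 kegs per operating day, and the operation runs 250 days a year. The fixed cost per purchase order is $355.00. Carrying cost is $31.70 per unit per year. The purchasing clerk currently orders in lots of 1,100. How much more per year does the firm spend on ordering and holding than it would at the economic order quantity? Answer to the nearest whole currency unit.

Annual demand D = 71 × 250 = 17,750.
EOQ = √(2DS/H) = √(2 × 17,750 × 355 / 31.7) ≈ 630.52.
Cost at Q* = (D/Q*)S + (Q*/2)H = √(2DSH) ≈ $19,987.48.
Cost at Q = 1,100: (17,750/1,100)×355 + (1,100/2)×31.7 = $5,728.41 + $17,435.00 = $23,163.41.
Excess = $23,163.41 − $19,987.48 = $3,175.93.

Extra cost ≈ $3,176 per year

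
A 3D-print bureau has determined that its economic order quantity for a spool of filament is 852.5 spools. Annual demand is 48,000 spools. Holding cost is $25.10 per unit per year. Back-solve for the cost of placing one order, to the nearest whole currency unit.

S ≈ $190

Squaring Q* = √(2DS/H) gives Q*² = 2DS/H.
From Q* = √(2DS/H): S = Q*²H / (2D) = 852.5² × 25.1 / (2 × 48,000) = 190.0165.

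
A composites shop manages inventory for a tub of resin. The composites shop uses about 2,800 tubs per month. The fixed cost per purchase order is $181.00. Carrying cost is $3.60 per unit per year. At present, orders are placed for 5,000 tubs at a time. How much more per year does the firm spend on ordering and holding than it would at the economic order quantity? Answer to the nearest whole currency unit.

Extra cost ≈ $3,599 per year

Annual demand D = 2,800 × 12 = 33,600.
EOQ = √(2DS/H) = √(2 × 33,600 × 181 / 3.6) ≈ 1838.11.
Cost at Q* = (D/Q*)S + (Q*/2)H = √(2DSH) ≈ $6,617.21.
Cost at Q = 5,000: (33,600/5,000)×181 + (5,000/2)×3.6 = $1,216.32 + $9,000.00 = $10,216.32.
Excess = $10,216.32 − $6,617.21 = $3,599.11.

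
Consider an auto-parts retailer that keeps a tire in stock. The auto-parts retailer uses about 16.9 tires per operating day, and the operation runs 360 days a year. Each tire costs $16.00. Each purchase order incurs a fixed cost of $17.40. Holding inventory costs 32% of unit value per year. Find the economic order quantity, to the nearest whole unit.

Q* ≈ 203 tires

Annual demand D = 16.9 × 360 = 6,084.
Holding cost H = 0.32 × $16.00 = $5.1200 per unit per year.
EOQ = √(2DS / H) = √(2 × 6,084 × 17.4 / 5.12).
= √(211,723.2 / 5.12) = √41,352.1875 ≈ 203.352.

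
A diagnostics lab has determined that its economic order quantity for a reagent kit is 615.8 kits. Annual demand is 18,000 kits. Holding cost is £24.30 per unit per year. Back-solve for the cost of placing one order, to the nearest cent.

S ≈ £255.97

The basic EOQ model gives Q* = √(2DS/H); rearrange for the unknown.
From Q* = √(2DS/H): S = Q*²H / (2D) = 615.8² × 24.3 / (2 × 18,000) = 255.9665.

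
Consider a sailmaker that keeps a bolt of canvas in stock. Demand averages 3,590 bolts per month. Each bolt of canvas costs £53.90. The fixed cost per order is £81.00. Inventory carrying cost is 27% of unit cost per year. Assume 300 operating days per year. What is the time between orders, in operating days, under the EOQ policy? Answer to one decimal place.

T ≈ 4.8 days

Annual demand D = 3,590 × 12 = 43,080.
Holding cost H = 0.27 × £53.90 = £14.5530 per unit per year.
The optimal lot size = √(2DS/H) = √(2 × 43,080 × 81 / 14.553) ≈ 692.50.
Cycle time = Q*/D × 300 = 692.50 / 43,080 × 300 ≈ 4.822 days.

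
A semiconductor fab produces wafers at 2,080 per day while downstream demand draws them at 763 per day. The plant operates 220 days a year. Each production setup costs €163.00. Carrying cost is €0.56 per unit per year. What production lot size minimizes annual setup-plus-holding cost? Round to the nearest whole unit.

Annual demand D = 763 × 220 = 167,860.
Production build-up factor (1 − d/p) = 1 − 763/2,080 = 0.6332.
Q* = √(2DS / (H(1 − d/p))) = √(2 × 167,860 × 163 / (0.56 × 0.6332)).
= √(54,722,360 / 0.3546) ≈ 12423.020.

Q* ≈ 12,423 wafers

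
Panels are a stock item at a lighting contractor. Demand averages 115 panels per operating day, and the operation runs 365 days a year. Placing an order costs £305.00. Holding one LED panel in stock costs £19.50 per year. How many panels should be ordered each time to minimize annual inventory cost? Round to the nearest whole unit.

Annual demand D = 115 × 365 = 41,975.
EOQ = √(2DS / H) = √(2 × 41,975 × 305 / 19.5).
= √(25,604,750 / 19.5) = √1,313,064.1026 ≈ 1145.890.

Q* ≈ 1,146 panels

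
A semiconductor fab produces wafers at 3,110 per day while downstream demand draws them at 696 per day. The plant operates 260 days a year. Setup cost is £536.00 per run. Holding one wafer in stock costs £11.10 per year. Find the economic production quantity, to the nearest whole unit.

Q* ≈ 4,745 wafers

Annual demand D = 696 × 260 = 180,960.
Production build-up factor (1 − d/p) = 1 − 696/3,110 = 0.7762.
Q* = √(2DS / (H(1 − d/p))) = √(2 × 180,960 × 536 / (11.1 × 0.7762)).
= √(193,989,120 / 8.6159) ≈ 4745.028.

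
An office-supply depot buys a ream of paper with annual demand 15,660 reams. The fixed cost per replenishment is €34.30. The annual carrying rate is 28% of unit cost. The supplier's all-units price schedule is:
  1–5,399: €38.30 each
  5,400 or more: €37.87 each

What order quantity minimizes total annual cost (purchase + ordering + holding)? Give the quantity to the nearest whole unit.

Holding cost per unit per year at price C is H = 0.28·C.
For each price level, check whether its EOQ is feasible; otherwise the best quantity at that price is the breakpoint.
EOQ at €38.30 = 316.5 (feasible in tier 1): TC = 15,660×€38.30 + (15,660/316.5)×34.3 + (316.5/2)×0.28×€38.30 = €603,172.19.
EOQ at €37.87 = 318.3 < 5400, so use break Q=5400: TC = 15,660×€37.87 + (15,660/5400.0)×34.3 + (5400.0/2)×0.28×€37.87 = €621,773.39.
Lowest total cost is €603,172.19 at Q = 316.5.

Q* ≈ 317 reams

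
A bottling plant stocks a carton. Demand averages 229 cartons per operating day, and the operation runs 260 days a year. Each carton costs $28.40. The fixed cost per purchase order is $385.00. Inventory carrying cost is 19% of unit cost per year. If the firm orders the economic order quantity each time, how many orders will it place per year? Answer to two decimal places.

N ≈ 20.43 orders per year

Annual demand D = 229 × 260 = 59,540.
Holding cost H = 0.19 × $28.40 = $5.3960 per unit per year.
EOQ = √(2DS/H) = √(2 × 59,540 × 385 / 5.396) ≈ 2914.83.
Orders per year = D / Q* = 59,540 / 2914.83 ≈ 20.427.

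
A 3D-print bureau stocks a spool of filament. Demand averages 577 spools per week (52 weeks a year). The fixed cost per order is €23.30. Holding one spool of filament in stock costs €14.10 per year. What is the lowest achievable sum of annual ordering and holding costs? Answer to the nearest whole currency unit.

Annual demand D = 577 × 52 = 30,004.
EOQ = √(2DS/H) = √(2 × 30,004 × 23.3 / 14.1) ≈ 314.90.
At the optimum the two cost components are equal, so total cost = 2·(Q*/2)H = Q*·H.
Minimum total = √(2DSH) = √(2 × 30,004 × 23.3 × 14.1) ≈ 4440.093.

TC* ≈ €4,440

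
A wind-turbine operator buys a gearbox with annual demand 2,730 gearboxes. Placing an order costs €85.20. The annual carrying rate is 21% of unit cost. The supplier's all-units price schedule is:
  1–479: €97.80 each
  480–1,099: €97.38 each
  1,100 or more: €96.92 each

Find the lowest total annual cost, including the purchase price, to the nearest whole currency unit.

TC* ≈ €270,085

Holding cost per unit per year at price C is H = 0.21·C.
For each price level, check whether its EOQ is feasible; otherwise the best quantity at that price is the breakpoint.
EOQ at €97.80 = 150.5 (feasible in tier 1): TC = 2,730×€97.80 + (2,730/150.5)×85.2 + (150.5/2)×0.21×€97.80 = €270,084.97.
EOQ at €97.38 = 150.8 < 480, so use break Q=480: TC = 2,730×€97.38 + (2,730/480.0)×85.2 + (480.0/2)×0.21×€97.38 = €271,239.93.
EOQ at €96.92 = 151.2 < 1100, so use break Q=1100: TC = 2,730×€96.92 + (2,730/1100.0)×85.2 + (1100.0/2)×0.21×€96.92 = €275,997.31.
Lowest total cost among the candidates is at Q = 150.5.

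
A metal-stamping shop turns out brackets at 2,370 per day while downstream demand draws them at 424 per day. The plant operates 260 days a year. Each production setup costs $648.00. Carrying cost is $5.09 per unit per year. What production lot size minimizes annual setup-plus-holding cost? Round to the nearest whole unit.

Annual demand D = 424 × 260 = 110,240.
Production build-up factor (1 − d/p) = 1 − 424/2,370 = 0.8211.
Q* = √(2DS / (H(1 − d/p))) = √(2 × 110,240 × 648 / (5.09 × 0.8211)).
= √(142,871,040 / 4.1794) ≈ 5846.769.

Q* ≈ 5,847 brackets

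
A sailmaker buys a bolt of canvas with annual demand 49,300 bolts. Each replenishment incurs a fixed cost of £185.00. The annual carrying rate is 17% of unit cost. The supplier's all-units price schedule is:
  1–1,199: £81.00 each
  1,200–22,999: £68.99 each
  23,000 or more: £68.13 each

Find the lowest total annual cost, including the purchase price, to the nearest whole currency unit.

TC* ≈ £3,415,834

Holding cost per unit per year at price C is H = 0.17·C.
Evaluate total cost at each tier's feasible EOQ or, if the EOQ is below the tier, at the tier's minimum quantity.
EOQ at £81.00 = 1151.0 (feasible in tier 1): TC = 49,300×£81.00 + (49,300/1151.0)×185 + (1151.0/2)×0.17×£81.00 = £4,009,148.61.
EOQ at £68.99 = 1247.1 (feasible in tier 2): TC = 49,300×£68.99 + (49,300/1247.1)×185 + (1247.1/2)×0.17×£68.99 = £3,415,833.55.
EOQ at £68.13 = 1255.0 < 23000, so use break Q=23000: TC = 49,300×£68.13 + (49,300/23000.0)×185 + (23000.0/2)×0.17×£68.13 = £3,492,399.69.
Lowest total cost among the candidates is at Q = 1247.1.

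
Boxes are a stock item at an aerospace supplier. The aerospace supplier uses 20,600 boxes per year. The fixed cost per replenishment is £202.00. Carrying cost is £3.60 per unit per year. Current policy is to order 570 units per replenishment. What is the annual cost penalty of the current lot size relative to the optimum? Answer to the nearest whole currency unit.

EOQ = √(2DS/H) = √(2 × 20,600 × 202 / 3.6) ≈ 1520.45.
Cost at Q* = (D/Q*)S + (Q*/2)H = √(2DSH) ≈ £5,473.63.
Cost at Q = 570: (20,600/570)×202 + (570/2)×3.6 = £7,300.35 + £1,026.00 = £8,326.35.
Excess = £8,326.35 − £5,473.63 = £2,852.72.

Extra cost ≈ £2,853 per year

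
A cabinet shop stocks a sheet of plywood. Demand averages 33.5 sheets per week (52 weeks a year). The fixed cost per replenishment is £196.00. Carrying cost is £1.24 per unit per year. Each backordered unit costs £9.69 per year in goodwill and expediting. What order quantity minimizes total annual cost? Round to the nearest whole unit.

Q* ≈ 788 sheets

Annual demand D = 33.5 × 52 = 1,742.
With planned backorders, Q* = √(2DS/H) · √((H+B)/B).
√(2DS/H) = √(2 × 1,742 × 196 / 1.24) = 742.089.
√((H+B)/B) = √((1.24+9.69)/9.69) = 1.0621.
Q* ≈ 788.142.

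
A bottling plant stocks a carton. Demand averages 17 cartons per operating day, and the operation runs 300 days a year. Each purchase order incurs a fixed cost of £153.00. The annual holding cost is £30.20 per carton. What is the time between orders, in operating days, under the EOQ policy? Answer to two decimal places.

Annual demand D = 17 × 300 = 5,100.
The optimal lot size = √(2DS/H) = √(2 × 5,100 × 153 / 30.2) ≈ 227.32.
Cycle time = Q*/D × 300 = 227.32 / 5,100 × 300 ≈ 13.372 days.

T ≈ 13.37 days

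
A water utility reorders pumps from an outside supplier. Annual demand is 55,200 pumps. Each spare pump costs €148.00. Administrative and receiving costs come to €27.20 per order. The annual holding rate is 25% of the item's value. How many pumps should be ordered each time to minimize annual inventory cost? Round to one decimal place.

Holding cost H = 0.25 × €148.00 = €37.0000 per unit per year.
EOQ = √(2DS / H) = √(2 × 55,200 × 27.2 / 37).
= √(3,002,880 / 37) = √81,158.9189 ≈ 284.884.

Q* ≈ 284.9 pumps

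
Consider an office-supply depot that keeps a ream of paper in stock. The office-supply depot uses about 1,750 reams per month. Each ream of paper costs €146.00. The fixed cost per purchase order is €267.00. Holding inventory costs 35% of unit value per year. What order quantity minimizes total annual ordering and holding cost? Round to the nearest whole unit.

Q* ≈ 468 reams

Annual demand D = 1,750 × 12 = 21,000.
Holding cost H = 0.35 × €146.00 = €51.1000 per unit per year.
EOQ = √(2DS / H) = √(2 × 21,000 × 267 / 51.1).
= √(11,214,000 / 51.1) = √219,452.0548 ≈ 468.457.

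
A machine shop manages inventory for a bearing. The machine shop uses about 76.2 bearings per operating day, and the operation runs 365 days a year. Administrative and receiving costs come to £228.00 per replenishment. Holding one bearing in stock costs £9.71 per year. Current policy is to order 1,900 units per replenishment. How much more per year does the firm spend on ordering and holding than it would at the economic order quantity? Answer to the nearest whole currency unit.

Annual demand D = 76.2 × 365 = 27,813.
EOQ = √(2DS/H) = √(2 × 27,813 × 228 / 9.71) ≈ 1142.87.
Cost at Q* = (D/Q*)S + (Q*/2)H = √(2DSH) ≈ £11,097.26.
Cost at Q = 1,900: (27,813/1,900)×228 + (1,900/2)×9.71 = £3,337.56 + £9,224.50 = £12,562.06.
Excess = £12,562.06 − £11,097.26 = £1,464.80.

Extra cost ≈ £1,465 per year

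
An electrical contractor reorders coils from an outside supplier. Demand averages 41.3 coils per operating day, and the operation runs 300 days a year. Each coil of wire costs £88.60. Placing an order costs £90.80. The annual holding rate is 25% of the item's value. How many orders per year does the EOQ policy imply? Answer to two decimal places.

Annual demand D = 41.3 × 300 = 12,390.
Holding cost H = 0.25 × £88.60 = £22.1500 per unit per year.
Q* = √(2DS/H) = √(2 × 12,390 × 90.8 / 22.15) ≈ 318.72.
Orders per year = D / Q* = 12,390 / 318.72 ≈ 38.874.

N ≈ 38.87 orders per year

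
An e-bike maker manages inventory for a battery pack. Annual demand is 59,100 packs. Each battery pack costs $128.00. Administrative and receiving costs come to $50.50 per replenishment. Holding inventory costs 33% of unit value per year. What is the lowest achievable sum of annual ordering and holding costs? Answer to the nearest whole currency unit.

TC* ≈ $15,879

Holding cost H = 0.33 × $128.00 = $42.2400 per unit per year.
Q* = √(2DS/H) = √(2 × 59,100 × 50.5 / 42.24) ≈ 375.92.
At the optimum the two cost components are equal, so total cost = 2·(Q*/2)H = Q*·H.
Minimum total = √(2DSH) = √(2 × 59,100 × 50.5 × 42.24) ≈ 15878.753.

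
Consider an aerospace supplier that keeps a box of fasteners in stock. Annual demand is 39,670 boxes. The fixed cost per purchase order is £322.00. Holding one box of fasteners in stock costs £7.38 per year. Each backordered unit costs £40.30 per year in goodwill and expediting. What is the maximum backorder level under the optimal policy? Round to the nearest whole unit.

With planned backorders, Q* = √(2DS/H) · √((H+B)/B).
√(2DS/H) = √(2 × 39,670 × 322 / 7.38) = 1860.569.
√((H+B)/B) = √((7.38+40.3)/40.3) = 1.0877.
Q* ≈ 2023.771.
S* = Q* · H/(H+B) = 2023.771 × 7.38/47.68 ≈ 313.243.

S* ≈ 313 boxes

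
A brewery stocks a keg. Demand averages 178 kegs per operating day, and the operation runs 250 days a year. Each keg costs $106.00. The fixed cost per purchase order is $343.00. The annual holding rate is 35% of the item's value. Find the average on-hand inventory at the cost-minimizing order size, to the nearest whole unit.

Annual demand D = 178 × 250 = 44,500.
Holding cost H = 0.35 × $106.00 = $37.1000 per unit per year.
The optimal lot size = √(2DS/H) = √(2 × 44,500 × 343 / 37.1) ≈ 907.10.
Average inventory = Q*/2 ≈ 907.10 / 2 = 453.550.

Average inventory ≈ 454 kegs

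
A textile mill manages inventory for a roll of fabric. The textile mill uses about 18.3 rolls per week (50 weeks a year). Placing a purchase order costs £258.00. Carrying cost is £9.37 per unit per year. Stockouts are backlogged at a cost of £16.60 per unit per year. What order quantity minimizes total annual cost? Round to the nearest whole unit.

Annual demand D = 18.3 × 50 = 915.
With planned backorders, Q* = √(2DS/H) · √((H+B)/B).
√(2DS/H) = √(2 × 915 × 258 / 9.37) = 224.474.
√((H+B)/B) = √((9.37+16.6)/16.6) = 1.2508.
Q* ≈ 280.768.

Q* ≈ 281 rolls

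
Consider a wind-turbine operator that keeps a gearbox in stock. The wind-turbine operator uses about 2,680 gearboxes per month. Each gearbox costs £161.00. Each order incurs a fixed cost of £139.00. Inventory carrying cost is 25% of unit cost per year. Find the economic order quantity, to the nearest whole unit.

Annual demand D = 2,680 × 12 = 32,160.
Holding cost H = 0.25 × £161.00 = £40.2500 per unit per year.
EOQ = √(2DS / H) = √(2 × 32,160 × 139 / 40.25).
= √(8,940,480 / 40.25) = √222,123.7267 ≈ 471.300.

Q* ≈ 471 gearboxes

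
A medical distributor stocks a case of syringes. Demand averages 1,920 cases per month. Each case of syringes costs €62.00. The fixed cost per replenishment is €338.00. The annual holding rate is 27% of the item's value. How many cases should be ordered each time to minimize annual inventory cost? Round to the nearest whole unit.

Annual demand D = 1,920 × 12 = 23,040.
Holding cost H = 0.27 × €62.00 = €16.7400 per unit per year.
EOQ = √(2DS / H) = √(2 × 23,040 × 338 / 16.74).
= √(15,575,040 / 16.74) = √930,408.6022 ≈ 964.577.

Q* ≈ 965 cases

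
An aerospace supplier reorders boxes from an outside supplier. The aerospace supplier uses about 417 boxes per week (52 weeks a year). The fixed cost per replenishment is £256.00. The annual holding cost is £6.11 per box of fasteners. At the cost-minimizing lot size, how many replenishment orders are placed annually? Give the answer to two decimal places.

N ≈ 16.09 orders per year

Annual demand D = 417 × 52 = 21,684.
The optimal lot size = √(2DS/H) = √(2 × 21,684 × 256 / 6.11) ≈ 1347.98.
Orders per year = D / Q* = 21,684 / 1347.98 ≈ 16.086.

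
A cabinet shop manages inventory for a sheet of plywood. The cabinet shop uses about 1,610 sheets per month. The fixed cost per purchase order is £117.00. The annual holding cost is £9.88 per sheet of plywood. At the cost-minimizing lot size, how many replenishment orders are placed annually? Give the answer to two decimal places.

N ≈ 28.56 orders per year

Annual demand D = 1,610 × 12 = 19,320.
The optimal lot size = √(2DS/H) = √(2 × 19,320 × 117 / 9.88) ≈ 676.45.
Orders per year = D / Q* = 19,320 / 676.45 ≈ 28.561.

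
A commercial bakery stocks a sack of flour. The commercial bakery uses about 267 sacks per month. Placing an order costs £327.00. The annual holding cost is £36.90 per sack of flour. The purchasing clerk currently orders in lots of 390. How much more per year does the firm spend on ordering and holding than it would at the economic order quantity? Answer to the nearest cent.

Extra cost ≈ £1,088.70 per year

Annual demand D = 267 × 12 = 3,204.
EOQ = √(2DS/H) = √(2 × 3,204 × 327 / 36.9) ≈ 238.30.
Cost at Q* = (D/Q*)S + (Q*/2)H = √(2DSH) ≈ £8,793.23.
Cost at Q = 390: (3,204/390)×327 + (390/2)×36.9 = £2,686.43 + £7,195.50 = £9,881.93.
Excess = £9,881.93 − £8,793.23 = £1,088.70.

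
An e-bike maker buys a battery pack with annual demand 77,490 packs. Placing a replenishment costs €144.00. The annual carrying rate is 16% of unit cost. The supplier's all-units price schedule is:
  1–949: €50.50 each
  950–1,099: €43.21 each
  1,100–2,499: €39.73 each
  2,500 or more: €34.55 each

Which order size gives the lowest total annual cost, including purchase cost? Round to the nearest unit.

Q* ≈ 2,500 packs

Holding cost per unit per year at price C is H = 0.16·C.
Evaluate total cost at each tier's feasible EOQ or, if the EOQ is below the tier, at the tier's minimum quantity.
Tier 1 (€50.50): EOQ = 1661.9 exceeds tier's upper bound 949, so this tier is dominated.
Tier 2 (€43.21): EOQ = 1796.7 exceeds tier's upper bound 1099, so this tier is dominated.
EOQ at €39.73 = 1873.7 (feasible in tier 3): TC = 77,490×€39.73 + (77,490/1873.7)×144 + (1873.7/2)×0.16×€39.73 = €3,090,588.43.
EOQ at €34.55 = 2009.3 < 2500, so use break Q=2500: TC = 77,490×€34.55 + (77,490/2500.0)×144 + (2500.0/2)×0.16×€34.55 = €2,688,652.92.
Lowest total cost is €2,688,652.92 at Q = 2500.0.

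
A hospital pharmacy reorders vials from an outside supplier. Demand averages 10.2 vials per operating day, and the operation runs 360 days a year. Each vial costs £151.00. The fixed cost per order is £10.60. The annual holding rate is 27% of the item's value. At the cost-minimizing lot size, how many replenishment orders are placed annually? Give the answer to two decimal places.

Annual demand D = 10.2 × 360 = 3,672.
Holding cost H = 0.27 × £151.00 = £40.7700 per unit per year.
EOQ = √(2DS/H) = √(2 × 3,672 × 10.6 / 40.77) ≈ 43.70.
Orders per year = D / Q* = 3,672 / 43.70 ≈ 84.034.

N ≈ 84.03 orders per year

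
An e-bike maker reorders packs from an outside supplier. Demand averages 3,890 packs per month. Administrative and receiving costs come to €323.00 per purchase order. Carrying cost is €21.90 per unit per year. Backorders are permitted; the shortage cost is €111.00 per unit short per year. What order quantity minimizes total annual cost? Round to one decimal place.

Q* ≈ 1,284.0 packs

Annual demand D = 3,890 × 12 = 46,680.
With planned backorders, Q* = √(2DS/H) · √((H+B)/B).
√(2DS/H) = √(2 × 46,680 × 323 / 21.9) = 1173.437.
√((H+B)/B) = √((21.9+111)/111) = 1.0942.
Q* ≈ 1283.987.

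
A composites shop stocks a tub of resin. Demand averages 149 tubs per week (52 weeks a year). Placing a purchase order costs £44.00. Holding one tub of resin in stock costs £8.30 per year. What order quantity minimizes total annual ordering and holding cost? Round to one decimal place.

Annual demand D = 149 × 52 = 7,748.
EOQ = √(2DS / H) = √(2 × 7,748 × 44 / 8.3).
= √(681,824 / 8.3) = √82,147.4699 ≈ 286.614.

Q* ≈ 286.6 tubs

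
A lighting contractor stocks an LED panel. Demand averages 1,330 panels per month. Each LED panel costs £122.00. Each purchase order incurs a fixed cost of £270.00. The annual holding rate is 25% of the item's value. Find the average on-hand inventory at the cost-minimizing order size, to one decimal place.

Average inventory ≈ 265.8 panels

Annual demand D = 1,330 × 12 = 15,960.
Holding cost H = 0.25 × £122.00 = £30.5000 per unit per year.
The optimal lot size = √(2DS/H) = √(2 × 15,960 × 270 / 30.5) ≈ 531.57.
Average inventory = Q*/2 ≈ 531.57 / 2 = 265.787.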